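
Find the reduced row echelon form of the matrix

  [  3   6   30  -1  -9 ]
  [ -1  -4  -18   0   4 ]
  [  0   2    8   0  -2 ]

r1 := 1/3·r1
  [  1   2   10  -1/3  -3 ]
  [ -1  -4  -18     0   4 ]
  [  0   2    8     0  -2 ]
r2 := r2 + r1
  [ 1   2  10  -1/3  -3 ]
  [ 0  -2  -8  -1/3   1 ]
  [ 0   2   8     0  -2 ]
r2 := -1/2·r2
  [ 1  2  10  -1/3    -3 ]
  [ 0  1   4   1/6  -1/2 ]
  [ 0  2   8     0    -2 ]
r3 := r3 − 2·r2
  [ 1  2  10  -1/3    -3 ]
  [ 0  1   4   1/6  -1/2 ]
  [ 0  0   0  -1/3    -1 ]
r3 := -3·r3
  [ 1  2  10  -1/3    -3 ]
  [ 0  1   4   1/6  -1/2 ]
  [ 0  0   0     1     3 ]
r2 := r2 − 1/6·r3
  [ 1  2  10  -1/3  -3 ]
  [ 0  1   4     0  -1 ]
  [ 0  0   0     1   3 ]
r1 := r1 + 1/3·r3
  [ 1  2  10  0  -2 ]
  [ 0  1   4  0  -1 ]
  [ 0  0   0  1   3 ]
r1 := r1 − 2·r2
  [ 1  0  2  0   0 ]
  [ 0  1  4  0  -1 ]
  [ 0  0  0  1   3 ]

[[1, 0, 2, 0, 0], [0, 1, 4, 0, -1], [0, 0, 0, 1, 3]]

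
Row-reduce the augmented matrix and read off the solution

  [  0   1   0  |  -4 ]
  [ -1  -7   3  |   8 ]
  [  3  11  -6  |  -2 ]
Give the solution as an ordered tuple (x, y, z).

r1 <-> r2
  [ -1  -7   3  |   8 ]
  [  0   1   0  |  -4 ]
  [  3  11  -6  |  -2 ]
r1 := -1·r1
  [ 1   7  -3  |  -8 ]
  [ 0   1   0  |  -4 ]
  [ 3  11  -6  |  -2 ]
r3 := r3 − 3·r1
  [ 1    7  -3  |  -8 ]
  [ 0    1   0  |  -4 ]
  [ 0  -10   3  |  22 ]
r3 := r3 + 10·r2
  [ 1  7  -3  |   -8 ]
  [ 0  1   0  |   -4 ]
  [ 0  0   3  |  -18 ]
r3 := 1/3·r3
  [ 1  7  -3  |  -8 ]
  [ 0  1   0  |  -4 ]
  [ 0  0   1  |  -6 ]
r1 := r1 + 3·r3
  [ 1  7  0  |  -26 ]
  [ 0  1  0  |   -4 ]
  [ 0  0  1  |   -6 ]
r1 := r1 − 7·r2
  [ 1  0  0  |   2 ]
  [ 0  1  0  |  -4 ]
  [ 0  0  1  |  -6 ]
Reading off the last column: x = 2, y = -4, z = -6.

(2, -4, -6)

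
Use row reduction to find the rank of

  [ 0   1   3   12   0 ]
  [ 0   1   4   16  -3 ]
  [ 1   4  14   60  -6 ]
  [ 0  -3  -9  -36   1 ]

rank = 4

Swap R1 and R3.
  [ 1   4  14   60  -6 ]
  [ 0   1   4   16  -3 ]
  [ 0   1   3   12   0 ]
  [ 0  -3  -9  -36   1 ]
Subtract R2 from R3.
  [ 1   4  14   60  -6 ]
  [ 0   1   4   16  -3 ]
  [ 0   0  -1   -4   3 ]
  [ 0  -3  -9  -36   1 ]
Add 3 times R2 to R4.
  [ 1  4  14  60  -6 ]
  [ 0  1   4  16  -3 ]
  [ 0  0  -1  -4   3 ]
  [ 0  0   3  12  -8 ]
Multiply R3 by -1.
  [ 1  4  14  60  -6 ]
  [ 0  1   4  16  -3 ]
  [ 0  0   1   4  -3 ]
  [ 0  0   3  12  -8 ]
Subtract 3 times R3 from R4.
  [ 1  4  14  60  -6 ]
  [ 0  1   4  16  -3 ]
  [ 0  0   1   4  -3 ]
  [ 0  0   0   0   1 ]
Add 3 times R4 to R3.
  [ 1  4  14  60  -6 ]
  [ 0  1   4  16  -3 ]
  [ 0  0   1   4   0 ]
  [ 0  0   0   0   1 ]
Add 3 times R4 to R2.
  [ 1  4  14  60  -6 ]
  [ 0  1   4  16   0 ]
  [ 0  0   1   4   0 ]
  [ 0  0   0   0   1 ]
Add 6 times R4 to R1.
  [ 1  4  14  60  0 ]
  [ 0  1   4  16  0 ]
  [ 0  0   1   4  0 ]
  [ 0  0   0   0  1 ]
Subtract 4 times R3 from R2.
  [ 1  4  14  60  0 ]
  [ 0  1   0   0  0 ]
  [ 0  0   1   4  0 ]
  [ 0  0   0   0  1 ]
Subtract 14 times R3 from R1.
  [ 1  4  0  4  0 ]
  [ 0  1  0  0  0 ]
  [ 0  0  1  4  0 ]
  [ 0  0  0  0  1 ]
Subtract 4 times R2 from R1.
  [ 1  0  0  4  0 ]
  [ 0  1  0  0  0 ]
  [ 0  0  1  4  0 ]
  [ 0  0  0  0  1 ]
The reduced form has 4 nonzero rows.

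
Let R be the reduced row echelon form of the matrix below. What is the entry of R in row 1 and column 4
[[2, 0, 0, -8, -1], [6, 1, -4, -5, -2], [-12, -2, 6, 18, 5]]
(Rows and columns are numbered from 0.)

R1 := 1/2·R1
  [   1   0   0  -4  -1/2 ]
  [   6   1  -4  -5    -2 ]
  [ -12  -2   6  18     5 ]
R2 := R2 − 6·R1
  [   1   0   0  -4  -1/2 ]
  [   0   1  -4  19     1 ]
  [ -12  -2   6  18     5 ]
R3 := R3 + 12·R1
  [ 1   0   0   -4  -1/2 ]
  [ 0   1  -4   19     1 ]
  [ 0  -2   6  -30    -1 ]
R3 := R3 + 2·R2
  [ 1  0   0  -4  -1/2 ]
  [ 0  1  -4  19     1 ]
  [ 0  0  -2   8     1 ]
R3 := -1/2·R3
  [ 1  0   0  -4  -1/2 ]
  [ 0  1  -4  19     1 ]
  [ 0  0   1  -4  -1/2 ]
R2 := R2 + 4·R3
  [ 1  0  0  -4  -1/2 ]
  [ 0  1  0   3    -1 ]
  [ 0  0  1  -4  -1/2 ]

-1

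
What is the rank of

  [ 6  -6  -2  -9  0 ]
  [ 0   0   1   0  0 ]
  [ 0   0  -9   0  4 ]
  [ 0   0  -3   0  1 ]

rank = 3

R1 → 1/6·R1
  [ 1  -1  -1/3  -3/2  0 ]
  [ 0   0     1     0  0 ]
  [ 0   0    -9     0  4 ]
  [ 0   0    -3     0  1 ]
R3 → R3 + 9·R2
  [ 1  -1  -1/3  -3/2  0 ]
  [ 0   0     1     0  0 ]
  [ 0   0     0     0  4 ]
  [ 0   0    -3     0  1 ]
R4 → R4 + 3·R2
  [ 1  -1  -1/3  -3/2  0 ]
  [ 0   0     1     0  0 ]
  [ 0   0     0     0  4 ]
  [ 0   0     0     0  1 ]
R3 → 1/4·R3
  [ 1  -1  -1/3  -3/2  0 ]
  [ 0   0     1     0  0 ]
  [ 0   0     0     0  1 ]
  [ 0   0     0     0  1 ]
R4 → R4 − R3
  [ 1  -1  -1/3  -3/2  0 ]
  [ 0   0     1     0  0 ]
  [ 0   0     0     0  1 ]
  [ 0   0     0     0  0 ]
R1 → R1 + 1/3·R2
  [ 1  -1  0  -3/2  0 ]
  [ 0   0  1     0  0 ]
  [ 0   0  0     0  1 ]
  [ 0   0  0     0  0 ]
The reduced form has 3 nonzero rows.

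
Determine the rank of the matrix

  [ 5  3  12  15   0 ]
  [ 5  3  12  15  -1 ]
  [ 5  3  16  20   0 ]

R1 := 1/5·R1
  [ 1  3/5  12/5   3   0 ]
  [ 5    3    12  15  -1 ]
  [ 5    3    16  20   0 ]
R2 := R2 − 5·R1
  [ 1  3/5  12/5   3   0 ]
  [ 0    0     0   0  -1 ]
  [ 5    3    16  20   0 ]
R3 := R3 − 5·R1
  [ 1  3/5  12/5  3   0 ]
  [ 0    0     0  0  -1 ]
  [ 0    0     4  5   0 ]
R2 <=> R3
  [ 1  3/5  12/5  3   0 ]
  [ 0    0     4  5   0 ]
  [ 0    0     0  0  -1 ]
R2 := 1/4·R2
  [ 1  3/5  12/5    3   0 ]
  [ 0    0     1  5/4   0 ]
  [ 0    0     0    0  -1 ]
R3 := -1·R3
  [ 1  3/5  12/5    3  0 ]
  [ 0    0     1  5/4  0 ]
  [ 0    0     0    0  1 ]
R1 := R1 − 12/5·R2
  [ 1  3/5  0    0  0 ]
  [ 0    0  1  5/4  0 ]
  [ 0    0  0    0  1 ]
The reduced form has 3 nonzero rows.

rank = 3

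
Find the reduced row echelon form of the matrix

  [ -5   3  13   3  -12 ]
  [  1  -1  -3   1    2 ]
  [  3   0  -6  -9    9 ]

R1 → -1/5·R1
  [ 1  -3/5  -13/5  -3/5  12/5 ]
  [ 1    -1     -3     1     2 ]
  [ 3     0     -6    -9     9 ]
R2 → R2 − R1
  [ 1  -3/5  -13/5  -3/5  12/5 ]
  [ 0  -2/5   -2/5   8/5  -2/5 ]
  [ 3     0     -6    -9     9 ]
R3 → R3 − 3·R1
  [ 1  -3/5  -13/5   -3/5  12/5 ]
  [ 0  -2/5   -2/5    8/5  -2/5 ]
  [ 0   9/5    9/5  -36/5   9/5 ]
R2 → -5/2·R2
  [ 1  -3/5  -13/5   -3/5  12/5 ]
  [ 0     1      1     -4     1 ]
  [ 0   9/5    9/5  -36/5   9/5 ]
R3 → R3 − 9/5·R2
  [ 1  -3/5  -13/5  -3/5  12/5 ]
  [ 0     1      1    -4     1 ]
  [ 0     0      0     0     0 ]
R1 → R1 + 3/5·R2
  [ 1  0  -2  -3  3 ]
  [ 0  1   1  -4  1 ]
  [ 0  0   0   0  0 ]

[[1, 0, -2, -3, 3], [0, 1, 1, -4, 1], [0, 0, 0, 0, 0]]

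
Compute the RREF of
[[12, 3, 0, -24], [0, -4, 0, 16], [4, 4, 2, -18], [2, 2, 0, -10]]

[[1, 0, 0, -1], [0, 1, 0, -4], [0, 0, 1, 1], [0, 0, 0, 0]]

Multiply ρ1 by 1/12.
  [ 1  1/4  0   -2 ]
  [ 0   -4  0   16 ]
  [ 4    4  2  -18 ]
  [ 2    2  0  -10 ]
Subtract 4 times ρ1 from ρ3.
  [ 1  1/4  0   -2 ]
  [ 0   -4  0   16 ]
  [ 0    3  2  -10 ]
  [ 2    2  0  -10 ]
Subtract 2 times ρ1 from ρ4.
  [ 1  1/4  0   -2 ]
  [ 0   -4  0   16 ]
  [ 0    3  2  -10 ]
  [ 0  3/2  0   -6 ]
Multiply ρ2 by -1/4.
  [ 1  1/4  0   -2 ]
  [ 0    1  0   -4 ]
  [ 0    3  2  -10 ]
  [ 0  3/2  0   -6 ]
Subtract 3 times ρ2 from ρ3.
  [ 1  1/4  0  -2 ]
  [ 0    1  0  -4 ]
  [ 0    0  2   2 ]
  [ 0  3/2  0  -6 ]
Subtract 3/2 times ρ2 from ρ4.
  [ 1  1/4  0  -2 ]
  [ 0    1  0  -4 ]
  [ 0    0  2   2 ]
  [ 0    0  0   0 ]
Multiply ρ3 by 1/2.
  [ 1  1/4  0  -2 ]
  [ 0    1  0  -4 ]
  [ 0    0  1   1 ]
  [ 0    0  0   0 ]
Subtract 1/4 times ρ2 from ρ1.
  [ 1  0  0  -1 ]
  [ 0  1  0  -4 ]
  [ 0  0  1   1 ]
  [ 0  0  0   0 ]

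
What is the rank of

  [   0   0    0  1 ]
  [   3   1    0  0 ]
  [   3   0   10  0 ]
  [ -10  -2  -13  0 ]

ρ1 <=> ρ2
  [   3   1    0  0 ]
  [   0   0    0  1 ]
  [   3   0   10  0 ]
  [ -10  -2  -13  0 ]
ρ1 → 1/3·ρ1
  [   1  1/3    0  0 ]
  [   0    0    0  1 ]
  [   3    0   10  0 ]
  [ -10   -2  -13  0 ]
ρ3 → ρ3 − 3·ρ1
  [   1  1/3    0  0 ]
  [   0    0    0  1 ]
  [   0   -1   10  0 ]
  [ -10   -2  -13  0 ]
ρ4 → ρ4 + 10·ρ1
  [ 1  1/3    0  0 ]
  [ 0    0    0  1 ]
  [ 0   -1   10  0 ]
  [ 0  4/3  -13  0 ]
ρ2 <=> ρ3
  [ 1  1/3    0  0 ]
  [ 0   -1   10  0 ]
  [ 0    0    0  1 ]
  [ 0  4/3  -13  0 ]
ρ2 → -1·ρ2
  [ 1  1/3    0  0 ]
  [ 0    1  -10  0 ]
  [ 0    0    0  1 ]
  [ 0  4/3  -13  0 ]
ρ4 → ρ4 − 4/3·ρ2
  [ 1  1/3    0  0 ]
  [ 0    1  -10  0 ]
  [ 0    0    0  1 ]
  [ 0    0  1/3  0 ]
ρ3 <=> ρ4
  [ 1  1/3    0  0 ]
  [ 0    1  -10  0 ]
  [ 0    0  1/3  0 ]
  [ 0    0    0  1 ]
ρ3 → 3·ρ3
  [ 1  1/3    0  0 ]
  [ 0    1  -10  0 ]
  [ 0    0    1  0 ]
  [ 0    0    0  1 ]
ρ2 → ρ2 + 10·ρ3
  [ 1  1/3  0  0 ]
  [ 0    1  0  0 ]
  [ 0    0  1  0 ]
  [ 0    0  0  1 ]
ρ1 → ρ1 − 1/3·ρ2
  [ 1  0  0  0 ]
  [ 0  1  0  0 ]
  [ 0  0  1  0 ]
  [ 0  0  0  1 ]
The reduced form has 4 nonzero rows.

rank = 4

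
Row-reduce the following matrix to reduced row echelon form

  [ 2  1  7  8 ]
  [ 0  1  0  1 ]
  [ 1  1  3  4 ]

ρ1 ← 1/2·ρ1
  [ 1  1/2  7/2  4 ]
  [ 0    1    0  1 ]
  [ 1    1    3  4 ]
ρ3 ← ρ3 − ρ1
  [ 1  1/2   7/2  4 ]
  [ 0    1     0  1 ]
  [ 0  1/2  -1/2  0 ]
ρ3 ← ρ3 − 1/2·ρ2
  [ 1  1/2   7/2     4 ]
  [ 0    1     0     1 ]
  [ 0    0  -1/2  -1/2 ]
ρ3 ← -2·ρ3
  [ 1  1/2  7/2  4 ]
  [ 0    1    0  1 ]
  [ 0    0    1  1 ]
ρ1 ← ρ1 − 7/2·ρ3
  [ 1  1/2  0  1/2 ]
  [ 0    1  0    1 ]
  [ 0    0  1    1 ]
ρ1 ← ρ1 − 1/2·ρ2
  [ 1  0  0  0 ]
  [ 0  1  0  1 ]
  [ 0  0  1  1 ]

[[1, 0, 0, 0], [0, 1, 0, 1], [0, 0, 1, 1]]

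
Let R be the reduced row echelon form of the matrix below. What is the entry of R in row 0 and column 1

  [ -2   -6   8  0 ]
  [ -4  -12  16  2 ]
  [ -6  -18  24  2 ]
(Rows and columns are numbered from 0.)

3

ρ1 := -1/2·ρ1
  [  1    3  -4  0 ]
  [ -4  -12  16  2 ]
  [ -6  -18  24  2 ]
ρ2 := ρ2 + 4·ρ1
  [  1    3  -4  0 ]
  [  0    0   0  2 ]
  [ -6  -18  24  2 ]
ρ3 := ρ3 + 6·ρ1
  [ 1  3  -4  0 ]
  [ 0  0   0  2 ]
  [ 0  0   0  2 ]
ρ2 := 1/2·ρ2
  [ 1  3  -4  0 ]
  [ 0  0   0  1 ]
  [ 0  0   0  2 ]
ρ3 := ρ3 − 2·ρ2
  [ 1  3  -4  0 ]
  [ 0  0   0  1 ]
  [ 0  0   0  0 ]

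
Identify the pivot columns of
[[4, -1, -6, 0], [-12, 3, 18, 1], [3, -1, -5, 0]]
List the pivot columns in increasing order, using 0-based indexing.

r1 := 1/4·r1
  [   1  -1/4  -3/2  0 ]
  [ -12     3    18  1 ]
  [   3    -1    -5  0 ]
r2 := r2 + 12·r1
  [ 1  -1/4  -3/2  0 ]
  [ 0     0     0  1 ]
  [ 3    -1    -5  0 ]
r3 := r3 − 3·r1
  [ 1  -1/4  -3/2  0 ]
  [ 0     0     0  1 ]
  [ 0  -1/4  -1/2  0 ]
r2 <=> r3
  [ 1  -1/4  -3/2  0 ]
  [ 0  -1/4  -1/2  0 ]
  [ 0     0     0  1 ]
r2 := -4·r2
  [ 1  -1/4  -3/2  0 ]
  [ 0     1     2  0 ]
  [ 0     0     0  1 ]
r1 := r1 + 1/4·r2
  [ 1  0  -1  0 ]
  [ 0  1   2  0 ]
  [ 0  0   0  1 ]
Pivot columns are the columns containing a leading 1.

0, 1, 3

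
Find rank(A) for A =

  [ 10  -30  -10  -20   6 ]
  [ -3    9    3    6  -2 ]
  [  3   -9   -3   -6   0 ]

R1 := 1/10·R1
  [  1  -3  -1  -2  3/5 ]
  [ -3   9   3   6   -2 ]
  [  3  -9  -3  -6    0 ]
R2 := R2 + 3·R1
  [ 1  -3  -1  -2   3/5 ]
  [ 0   0   0   0  -1/5 ]
  [ 3  -9  -3  -6     0 ]
R3 := R3 − 3·R1
  [ 1  -3  -1  -2   3/5 ]
  [ 0   0   0   0  -1/5 ]
  [ 0   0   0   0  -9/5 ]
R2 := -5·R2
  [ 1  -3  -1  -2   3/5 ]
  [ 0   0   0   0     1 ]
  [ 0   0   0   0  -9/5 ]
R3 := R3 + 9/5·R2
  [ 1  -3  -1  -2  3/5 ]
  [ 0   0   0   0    1 ]
  [ 0   0   0   0    0 ]
R1 := R1 − 3/5·R2
  [ 1  -3  -1  -2  0 ]
  [ 0   0   0   0  1 ]
  [ 0   0   0   0  0 ]
The reduced form has 2 nonzero rows.

rank = 2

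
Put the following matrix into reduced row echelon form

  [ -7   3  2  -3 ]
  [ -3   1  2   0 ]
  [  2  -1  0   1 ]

R1 -> -1/7·R1
  [  1  -3/7  -2/7  3/7 ]
  [ -3     1     2    0 ]
  [  2    -1     0    1 ]
R2 -> R2 + 3·R1
  [ 1  -3/7  -2/7  3/7 ]
  [ 0  -2/7   8/7  9/7 ]
  [ 2    -1     0    1 ]
R3 -> R3 − 2·R1
  [ 1  -3/7  -2/7  3/7 ]
  [ 0  -2/7   8/7  9/7 ]
  [ 0  -1/7   4/7  1/7 ]
R2 -> -7/2·R2
  [ 1  -3/7  -2/7   3/7 ]
  [ 0     1    -4  -9/2 ]
  [ 0  -1/7   4/7   1/7 ]
R3 -> R3 + 1/7·R2
  [ 1  -3/7  -2/7   3/7 ]
  [ 0     1    -4  -9/2 ]
  [ 0     0     0  -1/2 ]
R3 -> -2·R3
  [ 1  -3/7  -2/7   3/7 ]
  [ 0     1    -4  -9/2 ]
  [ 0     0     0     1 ]
R2 -> R2 + 9/2·R3
  [ 1  -3/7  -2/7  3/7 ]
  [ 0     1    -4    0 ]
  [ 0     0     0    1 ]
R1 -> R1 − 3/7·R3
  [ 1  -3/7  -2/7  0 ]
  [ 0     1    -4  0 ]
  [ 0     0     0  1 ]
R1 -> R1 + 3/7·R2
  [ 1  0  -2  0 ]
  [ 0  1  -4  0 ]
  [ 0  0   0  1 ]

[[1, 0, -2, 0], [0, 1, -4, 0], [0, 0, 0, 1]]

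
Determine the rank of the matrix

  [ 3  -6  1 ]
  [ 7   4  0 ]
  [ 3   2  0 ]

rank = 3

R1 → 1/3·R1
  [ 1  -2  1/3 ]
  [ 7   4    0 ]
  [ 3   2    0 ]
R2 → R2 − 7·R1
  [ 1  -2   1/3 ]
  [ 0  18  -7/3 ]
  [ 3   2     0 ]
R3 → R3 − 3·R1
  [ 1  -2   1/3 ]
  [ 0  18  -7/3 ]
  [ 0   8    -1 ]
R2 → 1/18·R2
  [ 1  -2    1/3 ]
  [ 0   1  -7/54 ]
  [ 0   8     -1 ]
R3 → R3 − 8·R2
  [ 1  -2    1/3 ]
  [ 0   1  -7/54 ]
  [ 0   0   1/27 ]
R3 → 27·R3
  [ 1  -2    1/3 ]
  [ 0   1  -7/54 ]
  [ 0   0      1 ]
R2 → R2 + 7/54·R3
  [ 1  -2  1/3 ]
  [ 0   1    0 ]
  [ 0   0    1 ]
R1 → R1 − 1/3·R3
  [ 1  -2  0 ]
  [ 0   1  0 ]
  [ 0   0  1 ]
R1 → R1 + 2·R2
  [ 1  0  0 ]
  [ 0  1  0 ]
  [ 0  0  1 ]
The reduced form has 3 nonzero rows.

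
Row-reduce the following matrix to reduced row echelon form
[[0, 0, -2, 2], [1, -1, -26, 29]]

[[1, -1, 0, 3], [0, 0, 1, -1]]

R1 <-> R2
  [ 1  -1  -26  29 ]
  [ 0   0   -2   2 ]
R2 ← -1/2·R2
  [ 1  -1  -26  29 ]
  [ 0   0    1  -1 ]
R1 ← R1 + 26·R2
  [ 1  -1  0   3 ]
  [ 0   0  1  -1 ]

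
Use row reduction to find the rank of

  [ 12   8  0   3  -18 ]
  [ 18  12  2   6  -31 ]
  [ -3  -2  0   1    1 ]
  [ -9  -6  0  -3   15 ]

rank = 3

Multiply ρ1 by 1/12.
  [  1  2/3  0  1/4  -3/2 ]
  [ 18   12  2    6   -31 ]
  [ -3   -2  0    1     1 ]
  [ -9   -6  0   -3    15 ]
Subtract 18 times ρ1 from ρ2.
  [  1  2/3  0  1/4  -3/2 ]
  [  0    0  2  3/2    -4 ]
  [ -3   -2  0    1     1 ]
  [ -9   -6  0   -3    15 ]
Add 3 times ρ1 to ρ3.
  [  1  2/3  0  1/4  -3/2 ]
  [  0    0  2  3/2    -4 ]
  [  0    0  0  7/4  -7/2 ]
  [ -9   -6  0   -3    15 ]
Add 9 times ρ1 to ρ4.
  [ 1  2/3  0   1/4  -3/2 ]
  [ 0    0  2   3/2    -4 ]
  [ 0    0  0   7/4  -7/2 ]
  [ 0    0  0  -3/4   3/2 ]
Multiply ρ2 by 1/2.
  [ 1  2/3  0   1/4  -3/2 ]
  [ 0    0  1   3/4    -2 ]
  [ 0    0  0   7/4  -7/2 ]
  [ 0    0  0  -3/4   3/2 ]
Multiply ρ3 by 4/7.
  [ 1  2/3  0   1/4  -3/2 ]
  [ 0    0  1   3/4    -2 ]
  [ 0    0  0     1    -2 ]
  [ 0    0  0  -3/4   3/2 ]
Add 3/4 times ρ3 to ρ4.
  [ 1  2/3  0  1/4  -3/2 ]
  [ 0    0  1  3/4    -2 ]
  [ 0    0  0    1    -2 ]
  [ 0    0  0    0     0 ]
Subtract 3/4 times ρ3 from ρ2.
  [ 1  2/3  0  1/4  -3/2 ]
  [ 0    0  1    0  -1/2 ]
  [ 0    0  0    1    -2 ]
  [ 0    0  0    0     0 ]
Subtract 1/4 times ρ3 from ρ1.
  [ 1  2/3  0  0    -1 ]
  [ 0    0  1  0  -1/2 ]
  [ 0    0  0  1    -2 ]
  [ 0    0  0  0     0 ]
The reduced form has 3 nonzero rows.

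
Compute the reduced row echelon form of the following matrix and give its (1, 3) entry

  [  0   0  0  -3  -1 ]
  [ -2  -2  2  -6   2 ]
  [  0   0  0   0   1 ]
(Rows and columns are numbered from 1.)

-1

Swap R1 and R2.
  [ -2  -2  2  -6   2 ]
  [  0   0  0  -3  -1 ]
  [  0   0  0   0   1 ]
Multiply R1 by -1/2.
  [ 1  1  -1   3  -1 ]
  [ 0  0   0  -3  -1 ]
  [ 0  0   0   0   1 ]
Multiply R2 by -1/3.
  [ 1  1  -1  3   -1 ]
  [ 0  0   0  1  1/3 ]
  [ 0  0   0  0    1 ]
Subtract 1/3 times R3 from R2.
  [ 1  1  -1  3  -1 ]
  [ 0  0   0  1   0 ]
  [ 0  0   0  0   1 ]
Add R3 to R1.
  [ 1  1  -1  3  0 ]
  [ 0  0   0  1  0 ]
  [ 0  0   0  0  1 ]
Subtract 3 times R2 from R1.
  [ 1  1  -1  0  0 ]
  [ 0  0   0  1  0 ]
  [ 0  0   0  0  1 ]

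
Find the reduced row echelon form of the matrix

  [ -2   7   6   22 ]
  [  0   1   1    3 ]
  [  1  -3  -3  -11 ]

R1 → -1/2·R1
  [ 1  -7/2  -3  -11 ]
  [ 0     1   1    3 ]
  [ 1    -3  -3  -11 ]
R3 → R3 − R1
  [ 1  -7/2  -3  -11 ]
  [ 0     1   1    3 ]
  [ 0   1/2   0    0 ]
R3 → R3 − 1/2·R2
  [ 1  -7/2    -3   -11 ]
  [ 0     1     1     3 ]
  [ 0     0  -1/2  -3/2 ]
R3 → -2·R3
  [ 1  -7/2  -3  -11 ]
  [ 0     1   1    3 ]
  [ 0     0   1    3 ]
R2 → R2 − R3
  [ 1  -7/2  -3  -11 ]
  [ 0     1   0    0 ]
  [ 0     0   1    3 ]
R1 → R1 + 3·R3
  [ 1  -7/2  0  -2 ]
  [ 0     1  0   0 ]
  [ 0     0  1   3 ]
R1 → R1 + 7/2·R2
  [ 1  0  0  -2 ]
  [ 0  1  0   0 ]
  [ 0  0  1   3 ]

[[1, 0, 0, -2], [0, 1, 0, 0], [0, 0, 1, 3]]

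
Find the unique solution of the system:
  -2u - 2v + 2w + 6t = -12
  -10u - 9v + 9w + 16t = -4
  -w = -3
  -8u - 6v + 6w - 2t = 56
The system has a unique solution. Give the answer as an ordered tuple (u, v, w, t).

(-6, 3, 3, -4)

Form the augmented matrix and row-reduce:
  [  -2  -2   2   6  |  -12 ]
  [ -10  -9   9  16  |   -4 ]
  [   0   0  -1   0  |   -3 ]
  [  -8  -6   6  -2  |   56 ]
R1 → -1/2·R1
  [   1   1  -1  -3  |   6 ]
  [ -10  -9   9  16  |  -4 ]
  [   0   0  -1   0  |  -3 ]
  [  -8  -6   6  -2  |  56 ]
R2 → R2 + 10·R1
  [  1   1  -1   -3  |   6 ]
  [  0   1  -1  -14  |  56 ]
  [  0   0  -1    0  |  -3 ]
  [ -8  -6   6   -2  |  56 ]
R4 → R4 + 8·R1
  [ 1  1  -1   -3  |    6 ]
  [ 0  1  -1  -14  |   56 ]
  [ 0  0  -1    0  |   -3 ]
  [ 0  2  -2  -26  |  104 ]
R4 → R4 − 2·R2
  [ 1  1  -1   -3  |   6 ]
  [ 0  1  -1  -14  |  56 ]
  [ 0  0  -1    0  |  -3 ]
  [ 0  0   0    2  |  -8 ]
R3 → -1·R3
  [ 1  1  -1   -3  |   6 ]
  [ 0  1  -1  -14  |  56 ]
  [ 0  0   1    0  |   3 ]
  [ 0  0   0    2  |  -8 ]
R4 → 1/2·R4
  [ 1  1  -1   -3  |   6 ]
  [ 0  1  -1  -14  |  56 ]
  [ 0  0   1    0  |   3 ]
  [ 0  0   0    1  |  -4 ]
R2 → R2 + 14·R4
  [ 1  1  -1  -3  |   6 ]
  [ 0  1  -1   0  |   0 ]
  [ 0  0   1   0  |   3 ]
  [ 0  0   0   1  |  -4 ]
R1 → R1 + 3·R4
  [ 1  1  -1  0  |  -6 ]
  [ 0  1  -1  0  |   0 ]
  [ 0  0   1  0  |   3 ]
  [ 0  0   0  1  |  -4 ]
R2 → R2 + R3
  [ 1  1  -1  0  |  -6 ]
  [ 0  1   0  0  |   3 ]
  [ 0  0   1  0  |   3 ]
  [ 0  0   0  1  |  -4 ]
R1 → R1 + R3
  [ 1  1  0  0  |  -3 ]
  [ 0  1  0  0  |   3 ]
  [ 0  0  1  0  |   3 ]
  [ 0  0  0  1  |  -4 ]
R1 → R1 − R2
  [ 1  0  0  0  |  -6 ]
  [ 0  1  0  0  |   3 ]
  [ 0  0  1  0  |   3 ]
  [ 0  0  0  1  |  -4 ]
Reading off the last column: u = -6, v = 3, w = 3, t = -4.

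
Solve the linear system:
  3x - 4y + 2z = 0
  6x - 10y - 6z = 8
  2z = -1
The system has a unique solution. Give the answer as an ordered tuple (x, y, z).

Form the augmented matrix and row-reduce:
  [ 3   -4   2  |   0 ]
  [ 6  -10  -6  |   8 ]
  [ 0    0   2  |  -1 ]
r1 := 1/3·r1
  [ 1  -4/3  2/3  |   0 ]
  [ 6   -10   -6  |   8 ]
  [ 0     0    2  |  -1 ]
r2 := r2 − 6·r1
  [ 1  -4/3  2/3  |   0 ]
  [ 0    -2  -10  |   8 ]
  [ 0     0    2  |  -1 ]
r2 := -1/2·r2
  [ 1  -4/3  2/3  |   0 ]
  [ 0     1    5  |  -4 ]
  [ 0     0    2  |  -1 ]
r3 := 1/2·r3
  [ 1  -4/3  2/3  |     0 ]
  [ 0     1    5  |    -4 ]
  [ 0     0    1  |  -1/2 ]
r2 := r2 − 5·r3
  [ 1  -4/3  2/3  |     0 ]
  [ 0     1    0  |  -3/2 ]
  [ 0     0    1  |  -1/2 ]
r1 := r1 − 2/3·r3
  [ 1  -4/3  0  |   1/3 ]
  [ 0     1  0  |  -3/2 ]
  [ 0     0  1  |  -1/2 ]
r1 := r1 + 4/3·r2
  [ 1  0  0  |  -5/3 ]
  [ 0  1  0  |  -3/2 ]
  [ 0  0  1  |  -1/2 ]
Reading off the last column: x = -5/3, y = -3/2, z = -1/2.

(-5/3, -3/2, -1/2)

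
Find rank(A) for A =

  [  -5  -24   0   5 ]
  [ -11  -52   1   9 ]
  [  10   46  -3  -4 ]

Multiply R1 by -1/5.
Add 11 times R1 to R2.
Subtract 10 times R1 from R3.
Multiply R2 by 5/4.
Add 2 times R2 to R3.
Multiply R3 by -2.
Subtract 5/4 times R3 from R2.
Subtract 24/5 times R2 from R1.
The reduced form has 3 nonzero rows.

rank = 3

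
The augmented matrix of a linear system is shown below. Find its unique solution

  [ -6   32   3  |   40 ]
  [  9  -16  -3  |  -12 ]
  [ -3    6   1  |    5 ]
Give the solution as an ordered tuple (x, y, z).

(4/3, 3/2, 0)

r1 := -1/6·r1
  [  1  -16/3  -1/2  |  -20/3 ]
  [  9    -16    -3  |    -12 ]
  [ -3      6     1  |      5 ]
r2 := r2 − 9·r1
  [  1  -16/3  -1/2  |  -20/3 ]
  [  0     32   3/2  |     48 ]
  [ -3      6     1  |      5 ]
r3 := r3 + 3·r1
  [ 1  -16/3  -1/2  |  -20/3 ]
  [ 0     32   3/2  |     48 ]
  [ 0    -10  -1/2  |    -15 ]
r2 := 1/32·r2
  [ 1  -16/3  -1/2  |  -20/3 ]
  [ 0      1  3/64  |    3/2 ]
  [ 0    -10  -1/2  |    -15 ]
r3 := r3 + 10·r2
  [ 1  -16/3   -1/2  |  -20/3 ]
  [ 0      1   3/64  |    3/2 ]
  [ 0      0  -1/32  |      0 ]
r3 := -32·r3
  [ 1  -16/3  -1/2  |  -20/3 ]
  [ 0      1  3/64  |    3/2 ]
  [ 0      0     1  |      0 ]
r2 := r2 − 3/64·r3
  [ 1  -16/3  -1/2  |  -20/3 ]
  [ 0      1     0  |    3/2 ]
  [ 0      0     1  |      0 ]
r1 := r1 + 1/2·r3
  [ 1  -16/3  0  |  -20/3 ]
  [ 0      1  0  |    3/2 ]
  [ 0      0  1  |      0 ]
r1 := r1 + 16/3·r2
  [ 1  0  0  |  4/3 ]
  [ 0  1  0  |  3/2 ]
  [ 0  0  1  |    0 ]
Reading off the last column: x = 4/3, y = 3/2, z = 0.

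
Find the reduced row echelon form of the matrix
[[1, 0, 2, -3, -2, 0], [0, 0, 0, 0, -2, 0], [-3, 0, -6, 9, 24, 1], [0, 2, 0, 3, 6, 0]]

r3 → r3 + 3·r1
  [ 1  0  2  -3  -2  0 ]
  [ 0  0  0   0  -2  0 ]
  [ 0  0  0   0  18  1 ]
  [ 0  2  0   3   6  0 ]
r2 ↔ r4
  [ 1  0  2  -3  -2  0 ]
  [ 0  2  0   3   6  0 ]
  [ 0  0  0   0  18  1 ]
  [ 0  0  0   0  -2  0 ]
r2 → 1/2·r2
  [ 1  0  2   -3  -2  0 ]
  [ 0  1  0  3/2   3  0 ]
  [ 0  0  0    0  18  1 ]
  [ 0  0  0    0  -2  0 ]
r3 → 1/18·r3
  [ 1  0  2   -3  -2     0 ]
  [ 0  1  0  3/2   3     0 ]
  [ 0  0  0    0   1  1/18 ]
  [ 0  0  0    0  -2     0 ]
r4 → r4 + 2·r3
  [ 1  0  2   -3  -2     0 ]
  [ 0  1  0  3/2   3     0 ]
  [ 0  0  0    0   1  1/18 ]
  [ 0  0  0    0   0   1/9 ]
r4 → 9·r4
  [ 1  0  2   -3  -2     0 ]
  [ 0  1  0  3/2   3     0 ]
  [ 0  0  0    0   1  1/18 ]
  [ 0  0  0    0   0     1 ]
r3 → r3 − 1/18·r4
  [ 1  0  2   -3  -2  0 ]
  [ 0  1  0  3/2   3  0 ]
  [ 0  0  0    0   1  0 ]
  [ 0  0  0    0   0  1 ]
r2 → r2 − 3·r3
  [ 1  0  2   -3  -2  0 ]
  [ 0  1  0  3/2   0  0 ]
  [ 0  0  0    0   1  0 ]
  [ 0  0  0    0   0  1 ]
r1 → r1 + 2·r3
  [ 1  0  2   -3  0  0 ]
  [ 0  1  0  3/2  0  0 ]
  [ 0  0  0    0  1  0 ]
  [ 0  0  0    0  0  1 ]

[[1, 0, 2, -3, 0, 0], [0, 1, 0, 3/2, 0, 0], [0, 0, 0, 0, 1, 0], [0, 0, 0, 0, 0, 1]]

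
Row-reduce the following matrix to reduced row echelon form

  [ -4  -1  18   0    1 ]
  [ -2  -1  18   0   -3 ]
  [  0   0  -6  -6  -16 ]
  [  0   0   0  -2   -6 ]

r1 -> -1/4·r1
  [  1  1/4  -9/2   0  -1/4 ]
  [ -2   -1    18   0    -3 ]
  [  0    0    -6  -6   -16 ]
  [  0    0     0  -2    -6 ]
r2 -> r2 + 2·r1
  [ 1   1/4  -9/2   0  -1/4 ]
  [ 0  -1/2     9   0  -7/2 ]
  [ 0     0    -6  -6   -16 ]
  [ 0     0     0  -2    -6 ]
r2 -> -2·r2
  [ 1  1/4  -9/2   0  -1/4 ]
  [ 0    1   -18   0     7 ]
  [ 0    0    -6  -6   -16 ]
  [ 0    0     0  -2    -6 ]
r3 -> -1/6·r3
  [ 1  1/4  -9/2   0  -1/4 ]
  [ 0    1   -18   0     7 ]
  [ 0    0     1   1   8/3 ]
  [ 0    0     0  -2    -6 ]
r4 -> -1/2·r4
  [ 1  1/4  -9/2  0  -1/4 ]
  [ 0    1   -18  0     7 ]
  [ 0    0     1  1   8/3 ]
  [ 0    0     0  1     3 ]
r3 -> r3 − r4
  [ 1  1/4  -9/2  0  -1/4 ]
  [ 0    1   -18  0     7 ]
  [ 0    0     1  0  -1/3 ]
  [ 0    0     0  1     3 ]
r2 -> r2 + 18·r3
  [ 1  1/4  -9/2  0  -1/4 ]
  [ 0    1     0  0     1 ]
  [ 0    0     1  0  -1/3 ]
  [ 0    0     0  1     3 ]
r1 -> r1 + 9/2·r3
  [ 1  1/4  0  0  -7/4 ]
  [ 0    1  0  0     1 ]
  [ 0    0  1  0  -1/3 ]
  [ 0    0  0  1     3 ]
r1 -> r1 − 1/4·r2
  [ 1  0  0  0    -2 ]
  [ 0  1  0  0     1 ]
  [ 0  0  1  0  -1/3 ]
  [ 0  0  0  1     3 ]

[[1, 0, 0, 0, -2], [0, 1, 0, 0, 1], [0, 0, 1, 0, -1/3], [0, 0, 0, 1, 3]]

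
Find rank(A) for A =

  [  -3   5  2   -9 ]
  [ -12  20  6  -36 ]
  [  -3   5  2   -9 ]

Multiply ρ1 by -1/3.
  [   1  -5/3  -2/3    3 ]
  [ -12    20     6  -36 ]
  [  -3     5     2   -9 ]
Add 12 times ρ1 to ρ2.
  [  1  -5/3  -2/3   3 ]
  [  0     0    -2   0 ]
  [ -3     5     2  -9 ]
Add 3 times ρ1 to ρ3.
  [ 1  -5/3  -2/3  3 ]
  [ 0     0    -2  0 ]
  [ 0     0     0  0 ]
Multiply ρ2 by -1/2.
  [ 1  -5/3  -2/3  3 ]
  [ 0     0     1  0 ]
  [ 0     0     0  0 ]
Add 2/3 times ρ2 to ρ1.
  [ 1  -5/3  0  3 ]
  [ 0     0  1  0 ]
  [ 0     0  0  0 ]
The reduced form has 2 nonzero rows.

rank = 2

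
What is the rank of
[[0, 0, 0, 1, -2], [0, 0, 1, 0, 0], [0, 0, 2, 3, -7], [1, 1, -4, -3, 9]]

rank = 4

Swap R1 and R4.
  [ 1  1  -4  -3   9 ]
  [ 0  0   1   0   0 ]
  [ 0  0   2   3  -7 ]
  [ 0  0   0   1  -2 ]
Subtract 2 times R2 from R3.
  [ 1  1  -4  -3   9 ]
  [ 0  0   1   0   0 ]
  [ 0  0   0   3  -7 ]
  [ 0  0   0   1  -2 ]
Multiply R3 by 1/3.
  [ 1  1  -4  -3     9 ]
  [ 0  0   1   0     0 ]
  [ 0  0   0   1  -7/3 ]
  [ 0  0   0   1    -2 ]
Subtract R3 from R4.
  [ 1  1  -4  -3     9 ]
  [ 0  0   1   0     0 ]
  [ 0  0   0   1  -7/3 ]
  [ 0  0   0   0   1/3 ]
Multiply R4 by 3.
  [ 1  1  -4  -3     9 ]
  [ 0  0   1   0     0 ]
  [ 0  0   0   1  -7/3 ]
  [ 0  0   0   0     1 ]
Add 7/3 times R4 to R3.
  [ 1  1  -4  -3  9 ]
  [ 0  0   1   0  0 ]
  [ 0  0   0   1  0 ]
  [ 0  0   0   0  1 ]
Subtract 9 times R4 from R1.
  [ 1  1  -4  -3  0 ]
  [ 0  0   1   0  0 ]
  [ 0  0   0   1  0 ]
  [ 0  0   0   0  1 ]
Add 3 times R3 to R1.
  [ 1  1  -4  0  0 ]
  [ 0  0   1  0  0 ]
  [ 0  0   0  1  0 ]
  [ 0  0   0  0  1 ]
Add 4 times R2 to R1.
  [ 1  1  0  0  0 ]
  [ 0  0  1  0  0 ]
  [ 0  0  0  1  0 ]
  [ 0  0  0  0  1 ]
The reduced form has 4 nonzero rows.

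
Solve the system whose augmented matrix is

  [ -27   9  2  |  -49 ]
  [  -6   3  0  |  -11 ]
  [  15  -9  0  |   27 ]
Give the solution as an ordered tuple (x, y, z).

(2, 1/3, 1)

r1 -> -1/27·r1
  [  1  -1/3  -2/27  |  49/27 ]
  [ -6     3      0  |    -11 ]
  [ 15    -9      0  |     27 ]
r2 -> r2 + 6·r1
  [  1  -1/3  -2/27  |  49/27 ]
  [  0     1   -4/9  |   -1/9 ]
  [ 15    -9      0  |     27 ]
r3 -> r3 − 15·r1
  [ 1  -1/3  -2/27  |  49/27 ]
  [ 0     1   -4/9  |   -1/9 ]
  [ 0    -4   10/9  |   -2/9 ]
r3 -> r3 + 4·r2
  [ 1  -1/3  -2/27  |  49/27 ]
  [ 0     1   -4/9  |   -1/9 ]
  [ 0     0   -2/3  |   -2/3 ]
r3 -> -3/2·r3
  [ 1  -1/3  -2/27  |  49/27 ]
  [ 0     1   -4/9  |   -1/9 ]
  [ 0     0      1  |      1 ]
r2 -> r2 + 4/9·r3
  [ 1  -1/3  -2/27  |  49/27 ]
  [ 0     1      0  |    1/3 ]
  [ 0     0      1  |      1 ]
r1 -> r1 + 2/27·r3
  [ 1  -1/3  0  |  17/9 ]
  [ 0     1  0  |   1/3 ]
  [ 0     0  1  |     1 ]
r1 -> r1 + 1/3·r2
  [ 1  0  0  |    2 ]
  [ 0  1  0  |  1/3 ]
  [ 0  0  1  |    1 ]
Reading off the last column: x = 2, y = 1/3, z = 1.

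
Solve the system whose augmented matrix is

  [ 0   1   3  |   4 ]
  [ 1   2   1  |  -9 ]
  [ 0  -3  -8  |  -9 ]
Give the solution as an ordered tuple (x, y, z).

(-2, -5, 3)

Swap r1 and r2.
  [ 1   2   1  |  -9 ]
  [ 0   1   3  |   4 ]
  [ 0  -3  -8  |  -9 ]
Add 3 times r2 to r3.
  [ 1  2  1  |  -9 ]
  [ 0  1  3  |   4 ]
  [ 0  0  1  |   3 ]
Subtract 3 times r3 from r2.
  [ 1  2  1  |  -9 ]
  [ 0  1  0  |  -5 ]
  [ 0  0  1  |   3 ]
Subtract r3 from r1.
  [ 1  2  0  |  -12 ]
  [ 0  1  0  |   -5 ]
  [ 0  0  1  |    3 ]
Subtract 2 times r2 from r1.
  [ 1  0  0  |  -2 ]
  [ 0  1  0  |  -5 ]
  [ 0  0  1  |   3 ]
Reading off the last column: x = -2, y = -5, z = 3.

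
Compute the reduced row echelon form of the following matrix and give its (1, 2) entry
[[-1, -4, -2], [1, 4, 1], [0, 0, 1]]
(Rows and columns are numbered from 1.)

4

R1 := -1·R1
  [ 1  4  2 ]
  [ 1  4  1 ]
  [ 0  0  1 ]
R2 := R2 − R1
  [ 1  4   2 ]
  [ 0  0  -1 ]
  [ 0  0   1 ]
R2 := -1·R2
  [ 1  4  2 ]
  [ 0  0  1 ]
  [ 0  0  1 ]
R3 := R3 − R2
  [ 1  4  2 ]
  [ 0  0  1 ]
  [ 0  0  0 ]
R1 := R1 − 2·R2
  [ 1  4  0 ]
  [ 0  0  1 ]
  [ 0  0  0 ]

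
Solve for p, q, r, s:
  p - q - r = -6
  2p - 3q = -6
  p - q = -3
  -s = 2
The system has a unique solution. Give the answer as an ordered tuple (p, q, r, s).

(-3, 0, 3, -2)

Form the augmented matrix and row-reduce:
  [ 1  -1  -1   0  |  -6 ]
  [ 2  -3   0   0  |  -6 ]
  [ 1  -1   0   0  |  -3 ]
  [ 0   0   0  -1  |   2 ]
R2 → R2 − 2·R1
  [ 1  -1  -1   0  |  -6 ]
  [ 0  -1   2   0  |   6 ]
  [ 1  -1   0   0  |  -3 ]
  [ 0   0   0  -1  |   2 ]
R3 → R3 − R1
  [ 1  -1  -1   0  |  -6 ]
  [ 0  -1   2   0  |   6 ]
  [ 0   0   1   0  |   3 ]
  [ 0   0   0  -1  |   2 ]
R2 → -1·R2
  [ 1  -1  -1   0  |  -6 ]
  [ 0   1  -2   0  |  -6 ]
  [ 0   0   1   0  |   3 ]
  [ 0   0   0  -1  |   2 ]
R4 → -1·R4
  [ 1  -1  -1  0  |  -6 ]
  [ 0   1  -2  0  |  -6 ]
  [ 0   0   1  0  |   3 ]
  [ 0   0   0  1  |  -2 ]
R2 → R2 + 2·R3
  [ 1  -1  -1  0  |  -6 ]
  [ 0   1   0  0  |   0 ]
  [ 0   0   1  0  |   3 ]
  [ 0   0   0  1  |  -2 ]
R1 → R1 + R3
  [ 1  -1  0  0  |  -3 ]
  [ 0   1  0  0  |   0 ]
  [ 0   0  1  0  |   3 ]
  [ 0   0  0  1  |  -2 ]
R1 → R1 + R2
  [ 1  0  0  0  |  -3 ]
  [ 0  1  0  0  |   0 ]
  [ 0  0  1  0  |   3 ]
  [ 0  0  0  1  |  -2 ]
Reading off the last column: p = -3, q = 0, r = 3, s = -2.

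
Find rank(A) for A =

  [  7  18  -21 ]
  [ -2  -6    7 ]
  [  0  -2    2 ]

rank = 3

Multiply R1 by 1/7.
  [  1  18/7  -3 ]
  [ -2    -6   7 ]
  [  0    -2   2 ]
Add 2 times R1 to R2.
  [ 1  18/7  -3 ]
  [ 0  -6/7   1 ]
  [ 0    -2   2 ]
Multiply R2 by -7/6.
  [ 1  18/7    -3 ]
  [ 0     1  -7/6 ]
  [ 0    -2     2 ]
Add 2 times R2 to R3.
  [ 1  18/7    -3 ]
  [ 0     1  -7/6 ]
  [ 0     0  -1/3 ]
Multiply R3 by -3.
  [ 1  18/7    -3 ]
  [ 0     1  -7/6 ]
  [ 0     0     1 ]
Add 7/6 times R3 to R2.
  [ 1  18/7  -3 ]
  [ 0     1   0 ]
  [ 0     0   1 ]
Add 3 times R3 to R1.
  [ 1  18/7  0 ]
  [ 0     1  0 ]
  [ 0     0  1 ]
Subtract 18/7 times R2 from R1.
  [ 1  0  0 ]
  [ 0  1  0 ]
  [ 0  0  1 ]
The reduced form has 3 nonzero rows.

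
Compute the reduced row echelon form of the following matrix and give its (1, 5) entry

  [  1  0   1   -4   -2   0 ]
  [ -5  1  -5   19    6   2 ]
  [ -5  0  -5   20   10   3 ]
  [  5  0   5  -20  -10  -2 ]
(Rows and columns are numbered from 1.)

-2

ρ2 := ρ2 + 5·ρ1
  [  1  0   1   -4   -2   0 ]
  [  0  1   0   -1   -4   2 ]
  [ -5  0  -5   20   10   3 ]
  [  5  0   5  -20  -10  -2 ]
ρ3 := ρ3 + 5·ρ1
  [ 1  0  1   -4   -2   0 ]
  [ 0  1  0   -1   -4   2 ]
  [ 0  0  0    0    0   3 ]
  [ 5  0  5  -20  -10  -2 ]
ρ4 := ρ4 − 5·ρ1
  [ 1  0  1  -4  -2   0 ]
  [ 0  1  0  -1  -4   2 ]
  [ 0  0  0   0   0   3 ]
  [ 0  0  0   0   0  -2 ]
ρ3 := 1/3·ρ3
  [ 1  0  1  -4  -2   0 ]
  [ 0  1  0  -1  -4   2 ]
  [ 0  0  0   0   0   1 ]
  [ 0  0  0   0   0  -2 ]
ρ4 := ρ4 + 2·ρ3
  [ 1  0  1  -4  -2  0 ]
  [ 0  1  0  -1  -4  2 ]
  [ 0  0  0   0   0  1 ]
  [ 0  0  0   0   0  0 ]
ρ2 := ρ2 − 2·ρ3
  [ 1  0  1  -4  -2  0 ]
  [ 0  1  0  -1  -4  0 ]
  [ 0  0  0   0   0  1 ]
  [ 0  0  0   0   0  0 ]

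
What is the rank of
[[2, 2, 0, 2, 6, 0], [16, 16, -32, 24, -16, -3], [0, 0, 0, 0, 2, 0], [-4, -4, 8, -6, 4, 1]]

R1 := 1/2·R1
  [  1   1    0   1    3   0 ]
  [ 16  16  -32  24  -16  -3 ]
  [  0   0    0   0    2   0 ]
  [ -4  -4    8  -6    4   1 ]
R2 := R2 − 16·R1
  [  1   1    0   1    3   0 ]
  [  0   0  -32   8  -64  -3 ]
  [  0   0    0   0    2   0 ]
  [ -4  -4    8  -6    4   1 ]
R4 := R4 + 4·R1
  [ 1  1    0   1    3   0 ]
  [ 0  0  -32   8  -64  -3 ]
  [ 0  0    0   0    2   0 ]
  [ 0  0    8  -2   16   1 ]
R2 := -1/32·R2
  [ 1  1  0     1   3     0 ]
  [ 0  0  1  -1/4   2  3/32 ]
  [ 0  0  0     0   2     0 ]
  [ 0  0  8    -2  16     1 ]
R4 := R4 − 8·R2
  [ 1  1  0     1  3     0 ]
  [ 0  0  1  -1/4  2  3/32 ]
  [ 0  0  0     0  2     0 ]
  [ 0  0  0     0  0   1/4 ]
R3 := 1/2·R3
  [ 1  1  0     1  3     0 ]
  [ 0  0  1  -1/4  2  3/32 ]
  [ 0  0  0     0  1     0 ]
  [ 0  0  0     0  0   1/4 ]
R4 := 4·R4
  [ 1  1  0     1  3     0 ]
  [ 0  0  1  -1/4  2  3/32 ]
  [ 0  0  0     0  1     0 ]
  [ 0  0  0     0  0     1 ]
R2 := R2 − 3/32·R4
  [ 1  1  0     1  3  0 ]
  [ 0  0  1  -1/4  2  0 ]
  [ 0  0  0     0  1  0 ]
  [ 0  0  0     0  0  1 ]
R2 := R2 − 2·R3
  [ 1  1  0     1  3  0 ]
  [ 0  0  1  -1/4  0  0 ]
  [ 0  0  0     0  1  0 ]
  [ 0  0  0     0  0  1 ]
R1 := R1 − 3·R3
  [ 1  1  0     1  0  0 ]
  [ 0  0  1  -1/4  0  0 ]
  [ 0  0  0     0  1  0 ]
  [ 0  0  0     0  0  1 ]
The reduced form has 4 nonzero rows.

rank = 4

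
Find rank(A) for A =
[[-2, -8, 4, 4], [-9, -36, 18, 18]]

rank = 1

r1 := -1/2·r1
  [  1    4  -2  -2 ]
  [ -9  -36  18  18 ]
r2 := r2 + 9·r1
  [ 1  4  -2  -2 ]
  [ 0  0   0   0 ]
The reduced form has 1 nonzero row.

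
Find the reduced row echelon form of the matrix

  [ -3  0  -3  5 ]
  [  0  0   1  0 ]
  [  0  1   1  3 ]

Multiply R1 by -1/3.
Swap R2 and R3.
Subtract R3 from R2.
Subtract R3 from R1.

[[1, 0, 0, -5/3], [0, 1, 0, 3], [0, 0, 1, 0]]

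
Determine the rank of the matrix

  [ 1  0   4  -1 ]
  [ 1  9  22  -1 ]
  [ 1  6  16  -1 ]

rank = 2

ρ2 := ρ2 − ρ1
  [ 1  0   4  -1 ]
  [ 0  9  18   0 ]
  [ 1  6  16  -1 ]
ρ3 := ρ3 − ρ1
  [ 1  0   4  -1 ]
  [ 0  9  18   0 ]
  [ 0  6  12   0 ]
ρ2 := 1/9·ρ2
  [ 1  0   4  -1 ]
  [ 0  1   2   0 ]
  [ 0  6  12   0 ]
ρ3 := ρ3 − 6·ρ2
  [ 1  0  4  -1 ]
  [ 0  1  2   0 ]
  [ 0  0  0   0 ]
The reduced form has 2 nonzero rows.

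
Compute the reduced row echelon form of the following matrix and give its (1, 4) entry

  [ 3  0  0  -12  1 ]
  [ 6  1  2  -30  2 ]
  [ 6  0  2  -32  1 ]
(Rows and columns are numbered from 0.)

R1 → 1/3·R1
  [ 1  0  0   -4  1/3 ]
  [ 6  1  2  -30    2 ]
  [ 6  0  2  -32    1 ]
R2 → R2 − 6·R1
  [ 1  0  0   -4  1/3 ]
  [ 0  1  2   -6    0 ]
  [ 6  0  2  -32    1 ]
R3 → R3 − 6·R1
  [ 1  0  0  -4  1/3 ]
  [ 0  1  2  -6    0 ]
  [ 0  0  2  -8   -1 ]
R3 → 1/2·R3
  [ 1  0  0  -4   1/3 ]
  [ 0  1  2  -6     0 ]
  [ 0  0  1  -4  -1/2 ]
R2 → R2 − 2·R3
  [ 1  0  0  -4   1/3 ]
  [ 0  1  0   2     1 ]
  [ 0  0  1  -4  -1/2 ]

1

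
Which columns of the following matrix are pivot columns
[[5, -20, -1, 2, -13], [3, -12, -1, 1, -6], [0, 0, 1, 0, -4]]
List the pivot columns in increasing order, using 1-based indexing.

R1 -> 1/5·R1
  [ 1   -4  -1/5  2/5  -13/5 ]
  [ 3  -12    -1    1     -6 ]
  [ 0    0     1    0     -4 ]
R2 -> R2 − 3·R1
  [ 1  -4  -1/5   2/5  -13/5 ]
  [ 0   0  -2/5  -1/5    9/5 ]
  [ 0   0     1     0     -4 ]
R2 -> -5/2·R2
  [ 1  -4  -1/5  2/5  -13/5 ]
  [ 0   0     1  1/2   -9/2 ]
  [ 0   0     1    0     -4 ]
R3 -> R3 − R2
  [ 1  -4  -1/5   2/5  -13/5 ]
  [ 0   0     1   1/2   -9/2 ]
  [ 0   0     0  -1/2    1/2 ]
R3 -> -2·R3
  [ 1  -4  -1/5  2/5  -13/5 ]
  [ 0   0     1  1/2   -9/2 ]
  [ 0   0     0    1     -1 ]
R2 -> R2 − 1/2·R3
  [ 1  -4  -1/5  2/5  -13/5 ]
  [ 0   0     1    0     -4 ]
  [ 0   0     0    1     -1 ]
R1 -> R1 − 2/5·R3
  [ 1  -4  -1/5  0  -11/5 ]
  [ 0   0     1  0     -4 ]
  [ 0   0     0  1     -1 ]
R1 -> R1 + 1/5·R2
  [ 1  -4  0  0  -3 ]
  [ 0   0  1  0  -4 ]
  [ 0   0  0  1  -1 ]
Pivot columns are the columns containing a leading 1.

1, 3, 4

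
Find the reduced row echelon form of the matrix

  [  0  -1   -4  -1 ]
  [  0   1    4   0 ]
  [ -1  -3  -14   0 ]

[[1, 0, 2, 0], [0, 1, 4, 0], [0, 0, 0, 1]]

ρ1 <=> ρ3
  [ -1  -3  -14   0 ]
  [  0   1    4   0 ]
  [  0  -1   -4  -1 ]
ρ1 → -1·ρ1
  [ 1   3  14   0 ]
  [ 0   1   4   0 ]
  [ 0  -1  -4  -1 ]
ρ3 → ρ3 + ρ2
  [ 1  3  14   0 ]
  [ 0  1   4   0 ]
  [ 0  0   0  -1 ]
ρ3 → -1·ρ3
  [ 1  3  14  0 ]
  [ 0  1   4  0 ]
  [ 0  0   0  1 ]
ρ1 → ρ1 − 3·ρ2
  [ 1  0  2  0 ]
  [ 0  1  4  0 ]
  [ 0  0  0  1 ]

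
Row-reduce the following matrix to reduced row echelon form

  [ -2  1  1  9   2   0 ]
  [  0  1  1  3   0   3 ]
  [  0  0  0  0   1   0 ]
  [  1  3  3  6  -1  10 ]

[[1, 0, 0, -3, 0, 0], [0, 1, 1, 3, 0, 0], [0, 0, 0, 0, 1, 0], [0, 0, 0, 0, 0, 1]]

Multiply R1 by -1/2.
  [ 1  -1/2  -1/2  -9/2  -1   0 ]
  [ 0     1     1     3   0   3 ]
  [ 0     0     0     0   1   0 ]
  [ 1     3     3     6  -1  10 ]
Subtract R1 from R4.
  [ 1  -1/2  -1/2  -9/2  -1   0 ]
  [ 0     1     1     3   0   3 ]
  [ 0     0     0     0   1   0 ]
  [ 0   7/2   7/2  21/2   0  10 ]
Subtract 7/2 times R2 from R4.
  [ 1  -1/2  -1/2  -9/2  -1     0 ]
  [ 0     1     1     3   0     3 ]
  [ 0     0     0     0   1     0 ]
  [ 0     0     0     0   0  -1/2 ]
Multiply R4 by -2.
  [ 1  -1/2  -1/2  -9/2  -1  0 ]
  [ 0     1     1     3   0  3 ]
  [ 0     0     0     0   1  0 ]
  [ 0     0     0     0   0  1 ]
Subtract 3 times R4 from R2.
  [ 1  -1/2  -1/2  -9/2  -1  0 ]
  [ 0     1     1     3   0  0 ]
  [ 0     0     0     0   1  0 ]
  [ 0     0     0     0   0  1 ]
Add R3 to R1.
  [ 1  -1/2  -1/2  -9/2  0  0 ]
  [ 0     1     1     3  0  0 ]
  [ 0     0     0     0  1  0 ]
  [ 0     0     0     0  0  1 ]
Add 1/2 times R2 to R1.
  [ 1  0  0  -3  0  0 ]
  [ 0  1  1   3  0  0 ]
  [ 0  0  0   0  1  0 ]
  [ 0  0  0   0  0  1 ]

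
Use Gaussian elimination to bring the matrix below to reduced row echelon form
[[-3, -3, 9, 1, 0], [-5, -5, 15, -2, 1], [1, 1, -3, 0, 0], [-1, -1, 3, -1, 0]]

ρ1 -> -1/3·ρ1
ρ2 -> ρ2 + 5·ρ1
ρ3 -> ρ3 − ρ1
ρ4 -> ρ4 + ρ1
ρ2 -> -3/11·ρ2
ρ3 -> ρ3 − 1/3·ρ2
ρ4 -> ρ4 + 4/3·ρ2
ρ3 -> 11·ρ3
ρ4 -> ρ4 + 4/11·ρ3
ρ2 -> ρ2 + 3/11·ρ3
ρ1 -> ρ1 + 1/3·ρ2

[[1, 1, -3, 0, 0], [0, 0, 0, 1, 0], [0, 0, 0, 0, 1], [0, 0, 0, 0, 0]]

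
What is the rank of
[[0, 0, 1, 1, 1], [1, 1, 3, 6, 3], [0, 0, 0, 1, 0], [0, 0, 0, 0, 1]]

rank = 4

R1 <-> R2
  [ 1  1  3  6  3 ]
  [ 0  0  1  1  1 ]
  [ 0  0  0  1  0 ]
  [ 0  0  0  0  1 ]
R2 → R2 − R4
  [ 1  1  3  6  3 ]
  [ 0  0  1  1  0 ]
  [ 0  0  0  1  0 ]
  [ 0  0  0  0  1 ]
R1 → R1 − 3·R4
  [ 1  1  3  6  0 ]
  [ 0  0  1  1  0 ]
  [ 0  0  0  1  0 ]
  [ 0  0  0  0  1 ]
R2 → R2 − R3
  [ 1  1  3  6  0 ]
  [ 0  0  1  0  0 ]
  [ 0  0  0  1  0 ]
  [ 0  0  0  0  1 ]
R1 → R1 − 6·R3
  [ 1  1  3  0  0 ]
  [ 0  0  1  0  0 ]
  [ 0  0  0  1  0 ]
  [ 0  0  0  0  1 ]
R1 → R1 − 3·R2
  [ 1  1  0  0  0 ]
  [ 0  0  1  0  0 ]
  [ 0  0  0  1  0 ]
  [ 0  0  0  0  1 ]
The reduced form has 4 nonzero rows.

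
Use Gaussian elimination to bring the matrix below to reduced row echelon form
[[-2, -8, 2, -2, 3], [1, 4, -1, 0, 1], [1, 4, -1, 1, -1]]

[[1, 4, -1, 0, 0], [0, 0, 0, 1, 0], [0, 0, 0, 0, 1]]

r1 -> -1/2·r1
  [ 1  4  -1  1  -3/2 ]
  [ 1  4  -1  0     1 ]
  [ 1  4  -1  1    -1 ]
r2 -> r2 − r1
  [ 1  4  -1   1  -3/2 ]
  [ 0  0   0  -1   5/2 ]
  [ 1  4  -1   1    -1 ]
r3 -> r3 − r1
  [ 1  4  -1   1  -3/2 ]
  [ 0  0   0  -1   5/2 ]
  [ 0  0   0   0   1/2 ]
r2 -> -1·r2
  [ 1  4  -1  1  -3/2 ]
  [ 0  0   0  1  -5/2 ]
  [ 0  0   0  0   1/2 ]
r3 -> 2·r3
  [ 1  4  -1  1  -3/2 ]
  [ 0  0   0  1  -5/2 ]
  [ 0  0   0  0     1 ]
r2 -> r2 + 5/2·r3
  [ 1  4  -1  1  -3/2 ]
  [ 0  0   0  1     0 ]
  [ 0  0   0  0     1 ]
r1 -> r1 + 3/2·r3
  [ 1  4  -1  1  0 ]
  [ 0  0   0  1  0 ]
  [ 0  0   0  0  1 ]
r1 -> r1 − r2
  [ 1  4  -1  0  0 ]
  [ 0  0   0  1  0 ]
  [ 0  0   0  0  1 ]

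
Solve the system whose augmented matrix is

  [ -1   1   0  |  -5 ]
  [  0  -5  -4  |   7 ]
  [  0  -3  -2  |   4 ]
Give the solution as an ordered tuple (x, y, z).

(4, -1, -1/2)

R1 := -1·R1
  [ 1  -1   0  |  5 ]
  [ 0  -5  -4  |  7 ]
  [ 0  -3  -2  |  4 ]
R2 := -1/5·R2
  [ 1  -1    0  |     5 ]
  [ 0   1  4/5  |  -7/5 ]
  [ 0  -3   -2  |     4 ]
R3 := R3 + 3·R2
  [ 1  -1    0  |     5 ]
  [ 0   1  4/5  |  -7/5 ]
  [ 0   0  2/5  |  -1/5 ]
R3 := 5/2·R3
  [ 1  -1    0  |     5 ]
  [ 0   1  4/5  |  -7/5 ]
  [ 0   0    1  |  -1/2 ]
R2 := R2 − 4/5·R3
  [ 1  -1  0  |     5 ]
  [ 0   1  0  |    -1 ]
  [ 0   0  1  |  -1/2 ]
R1 := R1 + R2
  [ 1  0  0  |     4 ]
  [ 0  1  0  |    -1 ]
  [ 0  0  1  |  -1/2 ]
Reading off the last column: x = 4, y = -1, z = -1/2.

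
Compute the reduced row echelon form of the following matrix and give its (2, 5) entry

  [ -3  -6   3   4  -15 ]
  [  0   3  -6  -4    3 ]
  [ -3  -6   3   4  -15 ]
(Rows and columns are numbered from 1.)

R1 := -1/3·R1
  [  1   2  -1  -4/3    5 ]
  [  0   3  -6    -4    3 ]
  [ -3  -6   3     4  -15 ]
R3 := R3 + 3·R1
  [ 1  2  -1  -4/3  5 ]
  [ 0  3  -6    -4  3 ]
  [ 0  0   0     0  0 ]
R2 := 1/3·R2
  [ 1  2  -1  -4/3  5 ]
  [ 0  1  -2  -4/3  1 ]
  [ 0  0   0     0  0 ]
R1 := R1 − 2·R2
  [ 1  0   3   4/3  3 ]
  [ 0  1  -2  -4/3  1 ]
  [ 0  0   0     0  0 ]

1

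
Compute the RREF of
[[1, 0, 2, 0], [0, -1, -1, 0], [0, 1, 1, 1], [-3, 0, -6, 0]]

r4 → r4 + 3·r1
  [ 1   0   2  0 ]
  [ 0  -1  -1  0 ]
  [ 0   1   1  1 ]
  [ 0   0   0  0 ]
r2 → -1·r2
  [ 1  0  2  0 ]
  [ 0  1  1  0 ]
  [ 0  1  1  1 ]
  [ 0  0  0  0 ]
r3 → r3 − r2
  [ 1  0  2  0 ]
  [ 0  1  1  0 ]
  [ 0  0  0  1 ]
  [ 0  0  0  0 ]

[[1, 0, 2, 0], [0, 1, 1, 0], [0, 0, 0, 1], [0, 0, 0, 0]]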